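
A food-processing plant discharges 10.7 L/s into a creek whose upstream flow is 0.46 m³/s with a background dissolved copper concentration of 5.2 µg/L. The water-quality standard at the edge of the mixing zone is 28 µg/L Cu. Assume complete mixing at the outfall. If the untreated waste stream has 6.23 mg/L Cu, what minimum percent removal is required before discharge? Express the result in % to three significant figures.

83.8 %

10.7 L/s = 0.0107 m³/s.
5.2 µg/L = 0.0052 mg/L.
28 µg/L = 0.028 mg/L.
Mass balance: 0.028·0.4707 = 0.0107·Cₑ + 0.46·0.0052.
Cₑ = (0.01318 − 0.002392) / 0.0107 = 1.008 mg/L.
Required removal = 1 − 1.008/6.23 = 83.82 %.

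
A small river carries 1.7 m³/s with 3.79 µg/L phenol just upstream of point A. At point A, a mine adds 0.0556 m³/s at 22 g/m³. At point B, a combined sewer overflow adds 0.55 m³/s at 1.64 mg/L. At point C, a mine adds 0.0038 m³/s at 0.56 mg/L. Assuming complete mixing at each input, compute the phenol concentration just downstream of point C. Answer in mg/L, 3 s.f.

0.924 mg/L

3.79 µg/L = 0.00379 mg/L.
After input A: C = (1.7·0.00379 + 0.0556·22) / 1.756 = 0.7004 mg/L.
After input B: C = (1.756·0.7004 + 0.55·1.64) / 2.306 = 0.9246 mg/L.
After input C: C = (2.306·0.9246 + 0.0038·0.56) / 2.309 = 0.924 mg/L.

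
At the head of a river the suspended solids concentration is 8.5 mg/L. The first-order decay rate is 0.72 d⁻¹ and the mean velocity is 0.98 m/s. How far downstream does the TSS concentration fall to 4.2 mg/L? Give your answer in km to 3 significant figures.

82.9 km

From C = C₀·e^(−kt), t = ln(C₀/C)/k = ln(8.5/4.2)/0.72 = 0.705/0.72 = 0.9791 d.
Distance = v·t = 0.98 m/s × 8.46e+04 s = 8.291e+04 m = 82.91 km.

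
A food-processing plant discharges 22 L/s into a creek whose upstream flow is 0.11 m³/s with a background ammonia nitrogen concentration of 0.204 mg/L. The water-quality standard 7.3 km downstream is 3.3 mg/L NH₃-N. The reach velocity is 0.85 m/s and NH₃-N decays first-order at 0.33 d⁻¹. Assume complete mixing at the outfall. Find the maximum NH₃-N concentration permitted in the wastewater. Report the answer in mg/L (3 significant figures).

19.4 mg/L

22 L/s = 0.022 m³/s.
Travel time to the compliance point: t = 7300/0.85 = 8588 s = 0.0994 d; decay factor exp(−0.33·0.0994) = 0.9677.
So the concentration just after mixing may be at most 3.3/0.9677 = 3.41 mg/L.
Mass balance: 3.41·0.132 = 0.022·Cₑ + 0.11·0.204.
Cₑ = (0.4501 − 0.02244) / 0.022 = 19.44 mg/L.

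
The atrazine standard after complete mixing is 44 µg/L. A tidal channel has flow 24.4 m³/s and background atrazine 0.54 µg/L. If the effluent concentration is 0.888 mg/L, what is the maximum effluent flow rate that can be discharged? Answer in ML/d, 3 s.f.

0.54 µg/L = 0.00054 mg/L.
44 µg/L = 0.044 mg/L.
Mass balance at complete mixing: C_std·(Q_w + Q_r) = Q_w·C_e + Q_r·C_b.
Rearranging, Q_w = Q_r·(C_std − C_b)/(C_e − C_std) = 24.4·(0.044 − 0.00054) / (0.888 − 0.044) = 1.256 m³/s.
= 108.6 ML/d.

109 ML/d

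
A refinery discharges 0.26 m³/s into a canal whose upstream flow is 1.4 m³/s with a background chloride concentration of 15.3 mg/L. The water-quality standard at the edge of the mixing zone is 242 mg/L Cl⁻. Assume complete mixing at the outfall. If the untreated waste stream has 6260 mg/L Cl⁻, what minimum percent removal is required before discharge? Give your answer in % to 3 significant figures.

76.6 %

Mass balance: 242·1.66 = 0.26·Cₑ + 1.4·15.3.
Cₑ = (401.7 − 21.42) / 0.26 = 1463 mg/L.
Required removal = 1 − 1463/6260 = 76.63 %.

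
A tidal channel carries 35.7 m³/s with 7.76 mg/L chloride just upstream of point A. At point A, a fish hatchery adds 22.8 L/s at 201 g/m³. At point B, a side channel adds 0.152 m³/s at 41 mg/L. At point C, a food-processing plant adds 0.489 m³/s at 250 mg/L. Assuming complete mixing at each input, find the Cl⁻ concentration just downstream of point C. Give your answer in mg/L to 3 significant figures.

11.3 mg/L

22.8 L/s = 0.0228 m³/s.
After input A: C = (35.7·7.76 + 0.0228·201) / 35.72 = 7.883 mg/L.
After input B: C = (35.72·7.883 + 0.152·41) / 35.87 = 8.024 mg/L.
After input C: C = (35.87·8.024 + 0.489·250) / 36.36 = 11.28 mg/L.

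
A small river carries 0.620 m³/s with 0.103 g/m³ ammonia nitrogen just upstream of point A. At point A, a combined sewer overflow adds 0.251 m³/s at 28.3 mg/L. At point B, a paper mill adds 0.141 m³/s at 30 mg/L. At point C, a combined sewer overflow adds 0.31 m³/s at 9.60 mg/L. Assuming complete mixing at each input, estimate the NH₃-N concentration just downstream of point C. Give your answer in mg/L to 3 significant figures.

10.9 mg/L

After input A: C = (0.62·0.103 + 0.251·28.3) / 0.871 = 8.229 mg/L.
After input B: C = (0.871·8.229 + 0.141·30) / 1.012 = 11.26 mg/L.
After input C: C = (1.012·11.26 + 0.31·9.6) / 1.322 = 10.87 mg/L.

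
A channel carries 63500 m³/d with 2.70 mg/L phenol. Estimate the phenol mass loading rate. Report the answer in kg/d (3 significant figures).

63500 m³/d = 0.735 m³/s.
Mass flux = Q·C = 0.735 m³/s × 2.7 g/m³ = 1.984 g/s.
= 1.984 g/s × 86.4 = 171.5 kg/d.

171 kg/d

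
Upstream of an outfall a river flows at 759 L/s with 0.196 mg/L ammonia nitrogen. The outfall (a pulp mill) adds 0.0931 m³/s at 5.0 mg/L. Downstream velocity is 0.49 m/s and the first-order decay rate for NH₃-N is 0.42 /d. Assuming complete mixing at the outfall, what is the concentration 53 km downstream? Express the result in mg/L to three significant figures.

759 L/s = 0.759 m³/s.
After complete mixing, C₀ = (0.0931·5 + 0.759·0.196) / 0.8521 = 0.7209 mg/L.
Travel time t = 5.3e+04 m / 0.49 m/s = 1.082e+05 s = 1.252 d.
C = 0.7209·exp(−0.42·1.252) = 0.7209·0.5911 = 0.4261 mg/L.

0.426 mg/L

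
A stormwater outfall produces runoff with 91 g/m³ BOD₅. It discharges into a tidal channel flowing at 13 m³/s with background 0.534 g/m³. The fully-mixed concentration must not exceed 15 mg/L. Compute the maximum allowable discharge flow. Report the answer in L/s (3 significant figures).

2470 L/s

Mass balance at complete mixing: C_std·(Q_w + Q_r) = Q_w·C_e + Q_r·C_b.
Rearranging, Q_w = Q_r·(C_std − C_b)/(C_e − C_std) = 13·(15 − 0.534) / (91 − 15) = 2.474 m³/s.
= 2474 L/s.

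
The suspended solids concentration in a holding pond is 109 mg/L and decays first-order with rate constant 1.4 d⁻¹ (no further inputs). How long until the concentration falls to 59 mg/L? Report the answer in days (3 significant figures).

0.438 d

t = ln(C₀/C)/k = ln(109/59)/1.4 = 0.6138/1.4 = 0.4384 d.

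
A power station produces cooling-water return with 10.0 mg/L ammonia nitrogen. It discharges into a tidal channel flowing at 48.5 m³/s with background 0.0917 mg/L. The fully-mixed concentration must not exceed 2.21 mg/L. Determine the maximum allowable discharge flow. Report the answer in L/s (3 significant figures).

Mass balance at complete mixing: C_std·(Q_w + Q_r) = Q_w·C_e + Q_r·C_b.
Rearranging, Q_w = Q_r·(C_std − C_b)/(C_e − C_std) = 48.5·(2.21 − 0.0917) / (10 − 2.21) = 13.19 m³/s.
= 1.319e+04 L/s.

13200 L/s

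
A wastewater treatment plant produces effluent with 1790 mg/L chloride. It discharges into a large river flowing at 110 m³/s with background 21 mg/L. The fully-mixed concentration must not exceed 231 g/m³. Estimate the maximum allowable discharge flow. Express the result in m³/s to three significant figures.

14.8 m³/s

Mass balance at complete mixing: C_std·(Q_w + Q_r) = Q_w·C_e + Q_r·C_b.
Rearranging, Q_w = Q_r·(C_std − C_b)/(C_e − C_std) = 110·(231 − 21) / (1790 − 231) = 14.82 m³/s.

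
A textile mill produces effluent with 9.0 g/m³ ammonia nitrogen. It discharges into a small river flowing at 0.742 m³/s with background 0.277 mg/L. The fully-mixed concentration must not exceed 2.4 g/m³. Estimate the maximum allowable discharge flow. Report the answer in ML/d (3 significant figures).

Mass balance at complete mixing: C_std·(Q_w + Q_r) = Q_w·C_e + Q_r·C_b.
Rearranging, Q_w = Q_r·(C_std − C_b)/(C_e − C_std) = 0.742·(2.4 − 0.277) / (9 − 2.4) = 0.2387 m³/s.
= 20.62 ML/d.

20.6 ML/d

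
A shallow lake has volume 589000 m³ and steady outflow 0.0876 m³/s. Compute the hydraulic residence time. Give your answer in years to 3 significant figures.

Q = 0.0876 m³/s × 3.156e+07 s/yr = 2.764e+06 m³/yr.
Hydraulic residence time τ = V/Q = 589000/2.764e+06 = 0.2131 yr.

0.213 yr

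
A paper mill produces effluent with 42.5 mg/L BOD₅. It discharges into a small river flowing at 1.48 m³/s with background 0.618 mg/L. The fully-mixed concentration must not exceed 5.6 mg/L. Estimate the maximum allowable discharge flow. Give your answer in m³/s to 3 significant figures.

0.200 m³/s

Mass balance at complete mixing: C_std·(Q_w + Q_r) = Q_w·C_e + Q_r·C_b.
Rearranging, Q_w = Q_r·(C_std − C_b)/(C_e − C_std) = 1.48·(5.6 − 0.618) / (42.5 − 5.6) = 0.1998 m³/s.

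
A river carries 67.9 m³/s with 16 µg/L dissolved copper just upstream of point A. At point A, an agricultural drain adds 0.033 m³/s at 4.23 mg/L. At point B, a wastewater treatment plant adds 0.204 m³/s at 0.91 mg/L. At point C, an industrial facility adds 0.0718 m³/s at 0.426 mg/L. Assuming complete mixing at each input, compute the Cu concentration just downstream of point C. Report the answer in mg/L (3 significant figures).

16 µg/L = 0.016 mg/L.
After input A: C = (67.9·0.016 + 0.033·4.23) / 67.93 = 0.01805 mg/L.
After input B: C = (67.93·0.01805 + 0.204·0.91) / 68.14 = 0.02072 mg/L.
After input C: C = (68.14·0.02072 + 0.0718·0.426) / 68.21 = 0.02114 mg/L.

0.0211 mg/L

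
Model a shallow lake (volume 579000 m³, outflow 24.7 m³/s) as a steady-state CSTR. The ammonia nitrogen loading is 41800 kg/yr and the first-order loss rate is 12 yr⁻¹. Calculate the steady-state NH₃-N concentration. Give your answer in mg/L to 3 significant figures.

0.0532 mg/L

Outflow Q = 24.7 m³/s × 3.156e+07 s/yr = 7.795e+08 m³/yr.
Steady-state CSTR mass balance: W = Q·C + k·V·C, so C = W/(Q + kV).
Q + kV = 7.795e+08 + 12·579000 = 7.864e+08 m³/yr.
C = 41800/7.864e+08 = 5.315e-05 kg/m³ = 0.05315 mg/L.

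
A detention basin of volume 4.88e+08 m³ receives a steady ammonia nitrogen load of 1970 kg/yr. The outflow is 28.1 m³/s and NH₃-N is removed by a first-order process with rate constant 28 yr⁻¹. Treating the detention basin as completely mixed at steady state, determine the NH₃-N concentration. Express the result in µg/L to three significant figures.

Outflow Q = 28.1 m³/s × 3.156e+07 s/yr = 8.868e+08 m³/yr.
Steady-state CSTR mass balance: W = Q·C + k·V·C, so C = W/(Q + kV).
Q + kV = 8.868e+08 + 28·4.88e+08 = 1.455e+10 m³/yr.
C = 1970/1.455e+10 = 1.354e-07 kg/m³ = 0.0001354 mg/L = 0.1354 µg/L.

0.135 µg/L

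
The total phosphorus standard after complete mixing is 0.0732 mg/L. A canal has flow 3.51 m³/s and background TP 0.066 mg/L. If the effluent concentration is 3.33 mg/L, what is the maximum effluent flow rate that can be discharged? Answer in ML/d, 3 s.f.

0.670 ML/d

Mass balance at complete mixing: C_std·(Q_w + Q_r) = Q_w·C_e + Q_r·C_b.
Rearranging, Q_w = Q_r·(C_std − C_b)/(C_e − C_std) = 3.51·(0.0732 − 0.066) / (3.33 − 0.0732) = 0.00776 m³/s.
= 0.6704 ML/d.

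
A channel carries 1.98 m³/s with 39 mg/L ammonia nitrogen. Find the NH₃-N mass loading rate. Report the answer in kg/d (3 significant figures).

6670 kg/d

Mass flux = Q·C = 1.98 m³/s × 39 g/m³ = 77.22 g/s.
= 77.22 g/s × 86.4 = 6672 kg/d.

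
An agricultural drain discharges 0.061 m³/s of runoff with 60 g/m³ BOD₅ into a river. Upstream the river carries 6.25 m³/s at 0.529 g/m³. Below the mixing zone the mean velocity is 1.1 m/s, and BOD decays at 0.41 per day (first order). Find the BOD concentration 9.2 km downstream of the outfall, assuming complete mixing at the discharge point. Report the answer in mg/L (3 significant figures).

1.06 mg/L

After complete mixing, C₀ = (0.061·60 + 6.25·0.529) / 6.311 = 1.104 mg/L.
Travel time t = 9200 m / 1.1 m/s = 8364 s = 0.0968 d.
C = 1.104·exp(−0.41·0.0968) = 1.104·0.9611 = 1.061 mg/L.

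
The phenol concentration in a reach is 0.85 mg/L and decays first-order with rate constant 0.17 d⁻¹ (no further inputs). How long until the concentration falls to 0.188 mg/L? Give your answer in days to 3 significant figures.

8.88 d

t = ln(C₀/C)/k = ln(0.85/0.188)/0.17 = 1.509/0.17 = 8.875 d.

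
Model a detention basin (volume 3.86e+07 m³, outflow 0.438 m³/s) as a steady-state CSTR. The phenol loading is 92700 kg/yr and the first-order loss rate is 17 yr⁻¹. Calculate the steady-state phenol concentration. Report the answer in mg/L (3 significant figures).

0.138 mg/L

Outflow Q = 0.438 m³/s × 3.156e+07 s/yr = 1.382e+07 m³/yr.
Steady-state CSTR mass balance: W = Q·C + k·V·C, so C = W/(Q + kV).
Q + kV = 1.382e+07 + 17·3.86e+07 = 6.7e+08 m³/yr.
C = 92700/6.7e+08 = 0.0001384 kg/m³ = 0.1384 mg/L.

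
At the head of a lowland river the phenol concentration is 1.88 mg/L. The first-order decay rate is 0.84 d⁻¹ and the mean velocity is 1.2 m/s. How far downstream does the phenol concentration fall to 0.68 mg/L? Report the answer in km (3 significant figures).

From C = C₀·e^(−kt), t = ln(C₀/C)/k = ln(1.88/0.68)/0.84 = 1.017/0.84 = 1.211 d.
Distance = v·t = 1.2 m/s × 1.046e+05 s = 1.255e+05 m = 125.5 km.

126 km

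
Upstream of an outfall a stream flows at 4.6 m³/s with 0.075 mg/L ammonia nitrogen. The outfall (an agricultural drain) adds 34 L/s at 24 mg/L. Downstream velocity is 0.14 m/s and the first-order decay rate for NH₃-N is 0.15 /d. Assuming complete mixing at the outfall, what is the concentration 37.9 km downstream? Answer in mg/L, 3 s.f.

34 L/s = 0.034 m³/s.
After complete mixing, C₀ = (0.034·24 + 4.6·0.075) / 4.634 = 0.2505 mg/L.
Travel time t = 3.79e+04 m / 0.14 m/s = 2.707e+05 s = 3.133 d.
C = 0.2505·exp(−0.15·3.133) = 0.2505·0.625 = 0.1566 mg/L.

0.157 mg/L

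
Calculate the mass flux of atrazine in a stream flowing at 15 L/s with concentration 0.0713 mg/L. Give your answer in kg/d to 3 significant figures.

0.0924 kg/d

15 L/s = 0.015 m³/s.
Mass flux = Q·C = 0.015 m³/s × 0.0713 g/m³ = 0.001069 g/s.
= 0.001069 g/s × 86.4 = 0.0924 kg/d.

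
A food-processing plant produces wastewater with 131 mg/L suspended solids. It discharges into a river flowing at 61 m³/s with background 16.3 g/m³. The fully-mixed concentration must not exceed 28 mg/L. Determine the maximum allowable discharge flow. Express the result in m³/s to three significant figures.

Mass balance at complete mixing: C_std·(Q_w + Q_r) = Q_w·C_e + Q_r·C_b.
Rearranging, Q_w = Q_r·(C_std − C_b)/(C_e − C_std) = 61·(28 − 16.3) / (131 − 28) = 6.929 m³/s.

6.93 m³/s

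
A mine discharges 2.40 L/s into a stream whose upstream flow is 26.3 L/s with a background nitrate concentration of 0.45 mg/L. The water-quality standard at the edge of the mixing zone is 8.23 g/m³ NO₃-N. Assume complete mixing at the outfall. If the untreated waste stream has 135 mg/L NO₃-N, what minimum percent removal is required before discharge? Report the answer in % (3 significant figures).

2.40 L/s = 0.0024 m³/s.
26.3 L/s = 0.0263 m³/s.
Mass balance: 8.23·0.0287 = 0.0024·Cₑ + 0.0263·0.45.
Cₑ = (0.2362 − 0.01184) / 0.0024 = 93.49 mg/L.
Required removal = 1 − 93.49/135 = 30.75 %.

30.8 %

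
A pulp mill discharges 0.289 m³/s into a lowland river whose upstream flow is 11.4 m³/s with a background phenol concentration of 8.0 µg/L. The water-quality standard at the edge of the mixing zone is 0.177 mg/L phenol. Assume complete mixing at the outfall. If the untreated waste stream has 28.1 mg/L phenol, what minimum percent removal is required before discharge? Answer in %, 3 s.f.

8.0 µg/L = 0.008 mg/L.
Mass balance: 0.177·11.69 = 0.289·Cₑ + 11.4·0.008.
Cₑ = (2.069 − 0.0912) / 0.289 = 6.843 mg/L.
Required removal = 1 − 6.843/28.1 = 75.65 %.

75.6 %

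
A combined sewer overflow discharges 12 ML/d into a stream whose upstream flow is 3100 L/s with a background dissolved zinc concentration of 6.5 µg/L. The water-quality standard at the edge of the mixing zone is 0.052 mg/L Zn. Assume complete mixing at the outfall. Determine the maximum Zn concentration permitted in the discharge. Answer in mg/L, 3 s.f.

1.07 mg/L

12 ML/d = 0.1389 m³/s.
3100 L/s = 3.1 m³/s.
6.5 µg/L = 0.0065 mg/L.
Mass balance: 0.052·3.239 = 0.1389·Cₑ + 3.1·0.0065.
Cₑ = (0.1684 − 0.02015) / 0.1389 = 1.068 mg/L.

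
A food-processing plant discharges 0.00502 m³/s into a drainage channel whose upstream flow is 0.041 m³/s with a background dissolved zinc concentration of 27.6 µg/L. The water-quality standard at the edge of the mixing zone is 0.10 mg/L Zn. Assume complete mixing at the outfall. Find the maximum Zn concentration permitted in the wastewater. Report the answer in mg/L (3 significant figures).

27.6 µg/L = 0.0276 mg/L.
Mass balance: 0.1·0.04602 = 0.00502·Cₑ + 0.041·0.0276.
Cₑ = (0.004602 − 0.001132) / 0.00502 = 0.6913 mg/L.

0.691 mg/L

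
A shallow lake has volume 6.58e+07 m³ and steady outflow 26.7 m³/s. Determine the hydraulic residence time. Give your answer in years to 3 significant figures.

0.0781 yr

Q = 26.7 m³/s × 3.156e+07 s/yr = 8.426e+08 m³/yr.
Hydraulic residence time τ = V/Q = 6.58e+07/8.426e+08 = 0.07809 yr.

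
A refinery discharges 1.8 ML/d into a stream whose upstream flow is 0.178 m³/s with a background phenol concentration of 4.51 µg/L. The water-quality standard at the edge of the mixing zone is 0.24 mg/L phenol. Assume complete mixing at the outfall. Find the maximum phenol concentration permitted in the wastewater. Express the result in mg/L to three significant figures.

2.25 mg/L

1.8 ML/d = 0.02083 m³/s.
4.51 µg/L = 0.00451 mg/L.
Mass balance: 0.24·0.1988 = 0.02083·Cₑ + 0.178·0.00451.
Cₑ = (0.04772 − 0.0008028) / 0.02083 = 2.252 mg/L.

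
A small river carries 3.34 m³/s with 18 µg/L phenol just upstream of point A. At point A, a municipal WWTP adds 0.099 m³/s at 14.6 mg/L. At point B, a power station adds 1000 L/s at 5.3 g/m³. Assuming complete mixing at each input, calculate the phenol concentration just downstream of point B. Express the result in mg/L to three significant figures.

18 µg/L = 0.018 mg/L.
After input A: C = (3.34·0.018 + 0.099·14.6) / 3.439 = 0.4378 mg/L.
1000 L/s = 1 m³/s.
After input B: C = (3.439·0.4378 + 1·5.3) / 4.439 = 1.533 mg/L.

1.53 mg/L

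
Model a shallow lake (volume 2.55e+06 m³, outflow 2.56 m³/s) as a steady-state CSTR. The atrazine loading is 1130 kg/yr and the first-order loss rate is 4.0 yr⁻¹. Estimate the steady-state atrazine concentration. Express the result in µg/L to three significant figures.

Outflow Q = 2.56 m³/s × 3.156e+07 s/yr = 8.079e+07 m³/yr.
Steady-state CSTR mass balance: W = Q·C + k·V·C, so C = W/(Q + kV).
Q + kV = 8.079e+07 + 4.0·2.55e+06 = 9.099e+07 m³/yr.
C = 1130/9.099e+07 = 1.242e-05 kg/m³ = 0.01242 mg/L = 12.42 µg/L.

12.4 µg/L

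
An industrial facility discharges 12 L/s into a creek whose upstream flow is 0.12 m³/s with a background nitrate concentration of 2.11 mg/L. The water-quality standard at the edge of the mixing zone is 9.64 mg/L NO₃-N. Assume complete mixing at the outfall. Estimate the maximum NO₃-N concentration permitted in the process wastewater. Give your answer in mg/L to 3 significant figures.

84.9 mg/L

12 L/s = 0.012 m³/s.
Mass balance: 9.64·0.132 = 0.012·Cₑ + 0.12·2.11.
Cₑ = (1.272 − 0.2532) / 0.012 = 84.94 mg/L.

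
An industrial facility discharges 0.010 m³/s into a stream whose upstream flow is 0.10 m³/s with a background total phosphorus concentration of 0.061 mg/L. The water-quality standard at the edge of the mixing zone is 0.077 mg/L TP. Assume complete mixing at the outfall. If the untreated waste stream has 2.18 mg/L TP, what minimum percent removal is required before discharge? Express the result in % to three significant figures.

Mass balance: 0.077·0.11 = 0.01·Cₑ + 0.1·0.061.
Cₑ = (0.00847 − 0.0061) / 0.01 = 0.237 mg/L.
Required removal = 1 − 0.237/2.18 = 89.13 %.

89.1 %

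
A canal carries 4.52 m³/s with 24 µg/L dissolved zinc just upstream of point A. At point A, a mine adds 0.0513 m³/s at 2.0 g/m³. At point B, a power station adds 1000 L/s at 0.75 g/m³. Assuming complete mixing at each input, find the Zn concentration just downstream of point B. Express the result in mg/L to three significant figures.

24 µg/L = 0.024 mg/L.
After input A: C = (4.52·0.024 + 0.0513·2) / 4.571 = 0.04618 mg/L.
1000 L/s = 1 m³/s.
After input B: C = (4.571·0.04618 + 1·0.75) / 5.571 = 0.1725 mg/L.

0.173 mg/L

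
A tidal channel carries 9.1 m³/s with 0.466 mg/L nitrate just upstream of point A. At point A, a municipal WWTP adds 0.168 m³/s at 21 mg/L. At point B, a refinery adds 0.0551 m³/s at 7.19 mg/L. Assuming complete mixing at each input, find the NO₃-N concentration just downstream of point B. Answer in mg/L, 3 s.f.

After input A: C = (9.1·0.466 + 0.168·21) / 9.268 = 0.8382 mg/L.
After input B: C = (9.268·0.8382 + 0.0551·7.19) / 9.323 = 0.8758 mg/L.

0.876 mg/L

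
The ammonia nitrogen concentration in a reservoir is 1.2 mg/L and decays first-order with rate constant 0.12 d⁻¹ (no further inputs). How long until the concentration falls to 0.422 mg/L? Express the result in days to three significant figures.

8.71 d

t = ln(C₀/C)/k = ln(1.2/0.422)/0.12 = 1.045/0.12 = 8.709 d.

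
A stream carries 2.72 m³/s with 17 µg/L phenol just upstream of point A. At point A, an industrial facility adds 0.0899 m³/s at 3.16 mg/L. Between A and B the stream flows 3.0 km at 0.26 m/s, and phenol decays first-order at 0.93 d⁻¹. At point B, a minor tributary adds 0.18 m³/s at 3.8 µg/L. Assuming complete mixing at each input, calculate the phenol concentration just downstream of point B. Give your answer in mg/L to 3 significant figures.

0.0978 mg/L

17 µg/L = 0.017 mg/L.
After input A: C = (2.72·0.017 + 0.0899·3.16) / 2.81 = 0.1176 mg/L.
Over the 3.0 km reach to input B (t = 1.154e+04 s = 0.1335 d), decay gives C = 0.1176·exp(−0.93·0.1335) = 0.1038 mg/L.
3.8 µg/L = 0.0038 mg/L.
After input B: C = (2.81·0.1038 + 0.18·0.0038) / 2.99 = 0.09781 mg/L.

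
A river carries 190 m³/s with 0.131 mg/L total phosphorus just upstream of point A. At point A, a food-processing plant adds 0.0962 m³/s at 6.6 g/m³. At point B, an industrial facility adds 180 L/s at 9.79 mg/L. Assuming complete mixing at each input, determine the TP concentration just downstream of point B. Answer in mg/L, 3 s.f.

0.143 mg/L

After input A: C = (190·0.131 + 0.0962·6.6) / 190.1 = 0.1343 mg/L.
180 L/s = 0.18 m³/s.
After input B: C = (190.1·0.1343 + 0.18·9.79) / 190.3 = 0.1434 mg/L.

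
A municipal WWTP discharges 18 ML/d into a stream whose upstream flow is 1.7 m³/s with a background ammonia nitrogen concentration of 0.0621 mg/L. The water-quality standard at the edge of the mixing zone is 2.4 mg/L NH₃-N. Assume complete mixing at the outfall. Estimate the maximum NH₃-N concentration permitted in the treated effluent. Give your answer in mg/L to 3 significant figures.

18 ML/d = 0.2083 m³/s.
Mass balance: 2.4·1.908 = 0.2083·Cₑ + 1.7·0.0621.
Cₑ = (4.58 − 0.1056) / 0.2083 = 21.48 mg/L.

21.5 mg/L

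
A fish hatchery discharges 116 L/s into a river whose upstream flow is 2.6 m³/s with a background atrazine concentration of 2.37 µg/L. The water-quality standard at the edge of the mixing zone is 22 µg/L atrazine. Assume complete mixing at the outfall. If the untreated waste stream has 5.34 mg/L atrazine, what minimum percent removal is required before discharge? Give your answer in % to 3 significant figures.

116 L/s = 0.116 m³/s.
2.37 µg/L = 0.00237 mg/L.
22 µg/L = 0.022 mg/L.
Mass balance: 0.022·2.716 = 0.116·Cₑ + 2.6·0.00237.
Cₑ = (0.05975 − 0.006162) / 0.116 = 0.462 mg/L.
Required removal = 1 − 0.462/5.34 = 91.35 %.

91.3 %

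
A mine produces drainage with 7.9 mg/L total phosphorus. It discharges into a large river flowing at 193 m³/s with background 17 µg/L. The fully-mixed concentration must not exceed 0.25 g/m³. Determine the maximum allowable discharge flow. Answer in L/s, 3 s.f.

17 µg/L = 0.017 mg/L.
Mass balance at complete mixing: C_std·(Q_w + Q_r) = Q_w·C_e + Q_r·C_b.
Rearranging, Q_w = Q_r·(C_std − C_b)/(C_e − C_std) = 193·(0.25 − 0.017) / (7.9 − 0.25) = 5.878 m³/s.
= 5878 L/s.

5880 L/s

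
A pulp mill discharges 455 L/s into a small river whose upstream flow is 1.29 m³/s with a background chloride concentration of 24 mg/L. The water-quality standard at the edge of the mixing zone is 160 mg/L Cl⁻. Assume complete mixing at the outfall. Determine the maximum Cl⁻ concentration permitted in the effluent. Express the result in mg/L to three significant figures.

455 L/s = 0.455 m³/s.
Mass balance: 160·1.745 = 0.455·Cₑ + 1.29·24.
Cₑ = (279.2 − 30.96) / 0.455 = 545.6 mg/L.

546 mg/L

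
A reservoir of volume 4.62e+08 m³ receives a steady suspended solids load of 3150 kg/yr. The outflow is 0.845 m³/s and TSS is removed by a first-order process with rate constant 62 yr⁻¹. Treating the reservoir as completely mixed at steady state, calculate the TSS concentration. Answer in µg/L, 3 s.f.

Outflow Q = 0.845 m³/s × 3.156e+07 s/yr = 2.667e+07 m³/yr.
Steady-state CSTR mass balance: W = Q·C + k·V·C, so C = W/(Q + kV).
Q + kV = 2.667e+07 + 62·4.62e+08 = 2.867e+10 m³/yr.
C = 3150/2.867e+10 = 1.099e-07 kg/m³ = 0.0001099 mg/L = 0.1099 µg/L.

0.110 µg/L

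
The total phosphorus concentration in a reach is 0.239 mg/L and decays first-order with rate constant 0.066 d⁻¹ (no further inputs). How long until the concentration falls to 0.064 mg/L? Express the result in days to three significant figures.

20.0 d

t = ln(C₀/C)/k = ln(0.239/0.064)/0.066 = 1.318/0.066 = 19.96 d.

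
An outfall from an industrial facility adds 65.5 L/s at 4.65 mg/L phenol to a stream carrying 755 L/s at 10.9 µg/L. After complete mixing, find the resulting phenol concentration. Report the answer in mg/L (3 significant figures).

0.381 mg/L

65.5 L/s = 0.0655 m³/s.
755 L/s = 0.755 m³/s.
10.9 µg/L = 0.0109 mg/L.
Conservation of mass across the mixing zone: C = (0.0655·4.65 + 0.755·0.0109) / (0.0655 + 0.755) = 0.3128/0.8205 = 0.3812 mg/L.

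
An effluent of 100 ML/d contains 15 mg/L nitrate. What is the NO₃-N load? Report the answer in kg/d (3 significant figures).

100 ML/d = 1.157 m³/s.
Mass flux = Q·C = 1.157 m³/s × 15 g/m³ = 17.36 g/s.
= 17.36 g/s × 86.4 = 1500 kg/d.

1500 kg/d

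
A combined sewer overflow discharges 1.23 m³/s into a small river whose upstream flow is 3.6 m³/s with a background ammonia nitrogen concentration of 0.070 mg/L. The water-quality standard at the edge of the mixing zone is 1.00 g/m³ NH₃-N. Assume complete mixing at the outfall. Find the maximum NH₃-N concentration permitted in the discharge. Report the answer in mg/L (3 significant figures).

Mass balance: 1·4.83 = 1.23·Cₑ + 3.6·0.07.
Cₑ = (4.83 − 0.252) / 1.23 = 3.722 mg/L.

3.72 mg/L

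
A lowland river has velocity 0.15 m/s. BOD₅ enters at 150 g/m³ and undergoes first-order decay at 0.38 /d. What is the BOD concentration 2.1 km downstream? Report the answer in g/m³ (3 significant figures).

141 g/m³

Travel time t = 2.1 km / 0.15 m/s = 2100/0.15 = 1.4e+04 s = 0.162 d.
First-order decay: C = 150·exp(−0.38·0.162) = 150·0.9403 = 141 g/m³.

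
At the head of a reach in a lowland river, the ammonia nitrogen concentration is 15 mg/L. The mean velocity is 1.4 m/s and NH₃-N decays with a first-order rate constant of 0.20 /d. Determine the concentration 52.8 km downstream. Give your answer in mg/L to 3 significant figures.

13.7 mg/L

Travel time t = 52.8 km / 1.4 m/s = 5.28e+04/1.4 = 3.771e+04 s = 0.4365 d.
First-order decay: C = 15·exp(−0.20·0.4365) = 15·0.9164 = 13.75 mg/L.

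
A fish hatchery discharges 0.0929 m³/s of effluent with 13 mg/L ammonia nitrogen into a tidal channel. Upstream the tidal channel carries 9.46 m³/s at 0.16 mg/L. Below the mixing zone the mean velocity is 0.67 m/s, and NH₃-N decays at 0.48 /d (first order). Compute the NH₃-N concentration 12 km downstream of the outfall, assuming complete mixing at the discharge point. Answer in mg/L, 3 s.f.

0.258 mg/L

After complete mixing, C₀ = (0.0929·13 + 9.46·0.16) / 9.553 = 0.2849 mg/L.
Travel time t = 1.2e+04 m / 0.67 m/s = 1.791e+04 s = 0.2073 d.
C = 0.2849·exp(−0.48·0.2073) = 0.2849·0.9053 = 0.2579 mg/L.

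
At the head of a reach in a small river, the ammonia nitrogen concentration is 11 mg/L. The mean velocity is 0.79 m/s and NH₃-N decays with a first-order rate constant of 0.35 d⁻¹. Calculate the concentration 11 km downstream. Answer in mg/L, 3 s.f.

10.4 mg/L

Travel time t = 11 km / 0.79 m/s = 1.1e+04/0.79 = 1.392e+04 s = 0.1612 d.
First-order decay: C = 11·exp(−0.35·0.1612) = 11·0.9452 = 10.4 mg/L.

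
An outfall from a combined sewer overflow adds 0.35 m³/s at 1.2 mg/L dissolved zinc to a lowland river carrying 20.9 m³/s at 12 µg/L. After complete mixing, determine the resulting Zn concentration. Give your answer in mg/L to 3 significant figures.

12 µg/L = 0.012 mg/L.
Flow-weighted mixing gives C = (0.35·1.2 + 20.9·0.012) / (0.35 + 20.9) = 0.6708/21.25 = 0.03157 mg/L.

0.0316 mg/L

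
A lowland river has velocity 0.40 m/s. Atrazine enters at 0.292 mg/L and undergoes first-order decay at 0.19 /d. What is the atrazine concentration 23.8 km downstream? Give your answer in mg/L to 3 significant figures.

0.256 mg/L

Travel time t = 23.8 km / 0.40 m/s = 2.38e+04/0.40 = 5.95e+04 s = 0.6887 d.
First-order decay: C = 0.292·exp(−0.19·0.6887) = 0.292·0.8774 = 0.2562 mg/L.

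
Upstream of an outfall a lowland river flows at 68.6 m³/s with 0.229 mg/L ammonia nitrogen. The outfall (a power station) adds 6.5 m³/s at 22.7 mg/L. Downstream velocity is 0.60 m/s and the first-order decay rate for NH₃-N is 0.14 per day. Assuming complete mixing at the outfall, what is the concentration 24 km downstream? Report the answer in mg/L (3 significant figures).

2.04 mg/L

After complete mixing, C₀ = (6.5·22.7 + 68.6·0.229) / 75.1 = 2.174 mg/L.
Travel time t = 2.4e+04 m / 0.60 m/s = 4e+04 s = 0.463 d.
C = 2.174·exp(−0.14·0.463) = 2.174·0.9372 = 2.037 mg/L.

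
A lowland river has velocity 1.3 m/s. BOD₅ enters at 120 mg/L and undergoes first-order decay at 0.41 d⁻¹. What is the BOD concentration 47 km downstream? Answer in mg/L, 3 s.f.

101 mg/L

Travel time t = 47 km / 1.3 m/s = 4.7e+04/1.3 = 3.615e+04 s = 0.4184 d.
First-order decay: C = 120·exp(−0.41·0.4184) = 120·0.8423 = 101.1 mg/L.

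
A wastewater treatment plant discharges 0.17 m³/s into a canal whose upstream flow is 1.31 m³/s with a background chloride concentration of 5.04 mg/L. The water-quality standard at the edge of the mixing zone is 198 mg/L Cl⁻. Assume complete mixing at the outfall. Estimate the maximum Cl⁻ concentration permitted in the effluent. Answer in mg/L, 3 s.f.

Mass balance: 198·1.48 = 0.17·Cₑ + 1.31·5.04.
Cₑ = (293 − 6.602) / 0.17 = 1685 mg/L.

1680 mg/L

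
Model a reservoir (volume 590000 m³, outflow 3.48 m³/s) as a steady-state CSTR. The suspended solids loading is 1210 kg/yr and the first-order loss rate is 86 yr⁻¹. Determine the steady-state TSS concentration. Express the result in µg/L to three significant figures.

Outflow Q = 3.48 m³/s × 3.156e+07 s/yr = 1.098e+08 m³/yr.
Steady-state CSTR mass balance: W = Q·C + k·V·C, so C = W/(Q + kV).
Q + kV = 1.098e+08 + 86·590000 = 1.606e+08 m³/yr.
C = 1210/1.606e+08 = 7.536e-06 kg/m³ = 0.007536 mg/L = 7.536 µg/L.

7.54 µg/L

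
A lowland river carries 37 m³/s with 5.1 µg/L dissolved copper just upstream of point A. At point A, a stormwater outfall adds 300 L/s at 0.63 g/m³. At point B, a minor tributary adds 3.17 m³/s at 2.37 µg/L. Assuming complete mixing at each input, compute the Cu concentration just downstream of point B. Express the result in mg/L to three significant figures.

5.1 µg/L = 0.0051 mg/L.
300 L/s = 0.3 m³/s.
After input A: C = (37·0.0051 + 0.3·0.63) / 37.3 = 0.01013 mg/L.
2.37 µg/L = 0.00237 mg/L.
After input B: C = (37.3·0.01013 + 3.17·0.00237) / 40.47 = 0.009518 mg/L.

0.00952 mg/L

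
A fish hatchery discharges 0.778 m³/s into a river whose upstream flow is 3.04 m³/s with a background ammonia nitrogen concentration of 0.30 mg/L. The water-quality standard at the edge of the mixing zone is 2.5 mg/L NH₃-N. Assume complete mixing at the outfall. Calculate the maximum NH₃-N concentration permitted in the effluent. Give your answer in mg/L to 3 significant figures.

11.1 mg/L

Mass balance: 2.5·3.818 = 0.778·Cₑ + 3.04·0.3.
Cₑ = (9.545 − 0.912) / 0.778 = 11.1 mg/L.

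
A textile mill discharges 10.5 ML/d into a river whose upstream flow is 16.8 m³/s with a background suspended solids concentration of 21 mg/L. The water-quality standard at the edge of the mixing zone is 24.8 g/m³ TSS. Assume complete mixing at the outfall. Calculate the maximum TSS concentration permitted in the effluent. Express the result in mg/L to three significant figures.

10.5 ML/d = 0.1215 m³/s.
Mass balance: 24.8·16.92 = 0.1215·Cₑ + 16.8·21.
Cₑ = (419.7 − 352.8) / 0.1215 = 550.1 mg/L.

550 mg/L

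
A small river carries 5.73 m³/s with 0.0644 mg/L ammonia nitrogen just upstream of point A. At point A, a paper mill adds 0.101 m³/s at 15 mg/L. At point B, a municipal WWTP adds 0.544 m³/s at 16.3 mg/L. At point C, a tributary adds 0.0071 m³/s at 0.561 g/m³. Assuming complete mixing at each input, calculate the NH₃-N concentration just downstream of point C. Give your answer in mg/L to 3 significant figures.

1.69 mg/L

After input A: C = (5.73·0.0644 + 0.101·15) / 5.831 = 0.3231 mg/L.
After input B: C = (5.831·0.3231 + 0.544·16.3) / 6.375 = 1.686 mg/L.
After input C: C = (6.375·1.686 + 0.0071·0.561) / 6.382 = 1.685 mg/L.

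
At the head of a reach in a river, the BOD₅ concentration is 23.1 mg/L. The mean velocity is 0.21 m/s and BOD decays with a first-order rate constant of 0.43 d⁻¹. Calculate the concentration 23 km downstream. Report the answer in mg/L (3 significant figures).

13.4 mg/L

Travel time t = 23 km / 0.21 m/s = 2.3e+04/0.21 = 1.095e+05 s = 1.268 d.
First-order decay: C = 23.1·exp(−0.43·1.268) = 23.1·0.5798 = 13.39 mg/L.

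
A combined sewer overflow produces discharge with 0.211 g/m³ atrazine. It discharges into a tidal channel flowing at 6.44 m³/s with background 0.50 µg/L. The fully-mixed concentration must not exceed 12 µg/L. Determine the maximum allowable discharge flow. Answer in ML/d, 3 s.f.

32.2 ML/d

0.50 µg/L = 0.0005 mg/L.
12 µg/L = 0.012 mg/L.
Mass balance at complete mixing: C_std·(Q_w + Q_r) = Q_w·C_e + Q_r·C_b.
Rearranging, Q_w = Q_r·(C_std − C_b)/(C_e − C_std) = 6.44·(0.012 − 0.0005) / (0.211 − 0.012) = 0.3722 m³/s.
= 32.15 ML/d.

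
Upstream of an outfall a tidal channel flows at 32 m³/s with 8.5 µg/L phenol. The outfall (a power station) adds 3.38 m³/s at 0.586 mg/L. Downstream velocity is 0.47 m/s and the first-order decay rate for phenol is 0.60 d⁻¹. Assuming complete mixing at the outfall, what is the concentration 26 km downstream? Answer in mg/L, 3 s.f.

0.0434 mg/L

8.5 µg/L = 0.0085 mg/L.
After complete mixing, C₀ = (3.38·0.586 + 32·0.0085) / 35.38 = 0.06367 mg/L.
Travel time t = 2.6e+04 m / 0.47 m/s = 5.532e+04 s = 0.6403 d.
C = 0.06367·exp(−0.60·0.6403) = 0.06367·0.681 = 0.04336 mg/L.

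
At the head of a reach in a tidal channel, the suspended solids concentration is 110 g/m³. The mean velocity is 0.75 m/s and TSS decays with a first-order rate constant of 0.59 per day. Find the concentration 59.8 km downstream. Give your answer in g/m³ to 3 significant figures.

Travel time t = 59.8 km / 0.75 m/s = 5.98e+04/0.75 = 7.973e+04 s = 0.9228 d.
First-order decay: C = 110·exp(−0.59·0.9228) = 110·0.5801 = 63.82 g/m³.

63.8 g/m³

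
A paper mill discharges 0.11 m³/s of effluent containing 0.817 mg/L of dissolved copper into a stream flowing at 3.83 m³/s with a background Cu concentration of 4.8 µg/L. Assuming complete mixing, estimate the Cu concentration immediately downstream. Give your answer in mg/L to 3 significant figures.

4.8 µg/L = 0.0048 mg/L.
By mass balance at complete mixing, C = (0.11·0.817 + 3.83·0.0048) / (0.11 + 3.83) = 0.1083/3.94 = 0.02748 mg/L.

0.0275 mg/L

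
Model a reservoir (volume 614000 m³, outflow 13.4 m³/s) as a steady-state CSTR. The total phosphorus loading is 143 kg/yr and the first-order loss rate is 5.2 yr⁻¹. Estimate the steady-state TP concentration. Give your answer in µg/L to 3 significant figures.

Outflow Q = 13.4 m³/s × 3.156e+07 s/yr = 4.229e+08 m³/yr.
Steady-state CSTR mass balance: W = Q·C + k·V·C, so C = W/(Q + kV).
Q + kV = 4.229e+08 + 5.2·614000 = 4.261e+08 m³/yr.
C = 143/4.261e+08 = 3.356e-07 kg/m³ = 0.0003356 mg/L = 0.3356 µg/L.

0.336 µg/L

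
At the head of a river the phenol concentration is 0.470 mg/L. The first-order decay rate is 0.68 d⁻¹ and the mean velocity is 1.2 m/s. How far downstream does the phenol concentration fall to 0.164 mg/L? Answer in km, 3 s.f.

From C = C₀·e^(−kt), t = ln(C₀/C)/k = ln(0.470/0.164)/0.68 = 1.053/0.68 = 1.548 d.
Distance = v·t = 1.2 m/s × 1.338e+05 s = 1.605e+05 m = 160.5 km.

161 km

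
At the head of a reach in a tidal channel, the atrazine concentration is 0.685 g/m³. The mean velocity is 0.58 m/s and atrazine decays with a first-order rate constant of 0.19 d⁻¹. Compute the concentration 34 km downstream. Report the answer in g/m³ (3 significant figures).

Travel time t = 34 km / 0.58 m/s = 3.4e+04/0.58 = 5.862e+04 s = 0.6785 d.
First-order decay: C = 0.685·exp(−0.19·0.6785) = 0.685·0.8791 = 0.6022 g/m³.

0.602 g/m³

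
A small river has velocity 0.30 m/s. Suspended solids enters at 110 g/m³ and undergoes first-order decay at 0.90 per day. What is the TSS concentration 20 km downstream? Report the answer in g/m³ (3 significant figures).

Travel time t = 20 km / 0.30 m/s = 2e+04/0.30 = 6.667e+04 s = 0.7716 d.
First-order decay: C = 110·exp(−0.90·0.7716) = 110·0.4994 = 54.93 g/m³.

54.9 g/m³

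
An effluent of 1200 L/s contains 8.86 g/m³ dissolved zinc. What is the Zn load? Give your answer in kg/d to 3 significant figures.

919 kg/d

1200 L/s = 1.2 m³/s.
Mass flux = Q·C = 1.2 m³/s × 8.86 g/m³ = 10.63 g/s.
= 10.63 g/s × 86.4 = 918.6 kg/d.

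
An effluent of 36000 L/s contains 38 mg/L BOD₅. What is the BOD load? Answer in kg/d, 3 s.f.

36000 L/s = 36 m³/s.
Mass flux = Q·C = 36 m³/s × 38 g/m³ = 1368 g/s.
= 1368 g/s × 86.4 = 1.182e+05 kg/d.

118000 kg/d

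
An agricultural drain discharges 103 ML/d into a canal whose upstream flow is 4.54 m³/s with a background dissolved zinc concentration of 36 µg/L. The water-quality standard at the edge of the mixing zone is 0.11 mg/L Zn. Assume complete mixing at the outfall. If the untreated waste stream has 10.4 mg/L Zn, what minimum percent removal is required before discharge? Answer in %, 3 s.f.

96.2 %

103 ML/d = 1.192 m³/s.
36 µg/L = 0.036 mg/L.
Mass balance: 0.11·5.732 = 1.192·Cₑ + 4.54·0.036.
Cₑ = (0.6305 − 0.1634) / 1.192 = 0.3918 mg/L.
Required removal = 1 − 0.3918/10.4 = 96.23 %.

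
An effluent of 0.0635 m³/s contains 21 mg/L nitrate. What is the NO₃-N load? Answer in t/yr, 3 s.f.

Mass flux = Q·C = 0.0635 m³/s × 21 g/m³ = 1.333 g/s.
= 1.333 g/s × 31.56 = 42.08 t/yr.

42.1 t/yr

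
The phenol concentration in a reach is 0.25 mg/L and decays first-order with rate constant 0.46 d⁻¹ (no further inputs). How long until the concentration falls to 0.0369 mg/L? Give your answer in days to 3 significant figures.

4.16 d

t = ln(C₀/C)/k = ln(0.25/0.0369)/0.46 = 1.913/0.46 = 4.159 d.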